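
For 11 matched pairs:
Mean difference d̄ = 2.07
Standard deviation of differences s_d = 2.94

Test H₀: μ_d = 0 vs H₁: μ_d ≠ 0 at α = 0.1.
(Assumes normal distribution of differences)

df = n - 1 = 10
SE = s_d/√n = 2.94/√11 = 0.8864
t = d̄/SE = 2.07/0.8864 = 2.3353
Critical value: t_{0.05,10} = ±1.812
p-value ≈ 0.0417
Decision: reject H₀

Answer: t = 2.3353, reject H₀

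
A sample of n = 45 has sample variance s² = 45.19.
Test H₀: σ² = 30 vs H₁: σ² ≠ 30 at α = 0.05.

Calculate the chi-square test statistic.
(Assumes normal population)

Answer: χ² = 66.2787, reject H₀

Derivation:
df = n - 1 = 44
χ² = (n-1)s²/σ₀² = 44×45.19/30 = 66.2787
Critical values: χ²_{0.975,44} = 27.575, χ²_{0.025,44} = 64.201
Rejection region: χ² < 27.575 or χ² > 64.201
Decision: reject H₀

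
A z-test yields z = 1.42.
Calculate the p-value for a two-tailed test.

For z = 1.42:
p = 2×P(Z > |1.42|) = 2×(1 - Φ(1.42)) = 0.1556

Answer: p-value ≈ 0.1556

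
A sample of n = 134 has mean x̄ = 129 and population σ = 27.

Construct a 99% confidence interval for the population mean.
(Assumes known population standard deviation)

Confidence level: 99%, α = 0.01
z_0.005 = 2.576
SE = σ/√n = 27/√134 = 2.3324
Margin of error = 2.576 × 2.3324 = 6.0083
CI: x̄ ± margin = 129 ± 6.0083
CI: (122.9917, 135.0083)

Answer: (122.9917, 135.0083)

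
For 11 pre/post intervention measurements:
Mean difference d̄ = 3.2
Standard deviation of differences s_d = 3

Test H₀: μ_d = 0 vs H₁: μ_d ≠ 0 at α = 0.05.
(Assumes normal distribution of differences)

Answer: t = 3.5379, reject H₀

Derivation:
df = n - 1 = 10
SE = s_d/√n = 3/√11 = 0.9045
t = d̄/SE = 3.2/0.9045 = 3.5379
Critical value: t_{0.025,10} = ±2.228
p-value ≈ 0.0054
Decision: reject H₀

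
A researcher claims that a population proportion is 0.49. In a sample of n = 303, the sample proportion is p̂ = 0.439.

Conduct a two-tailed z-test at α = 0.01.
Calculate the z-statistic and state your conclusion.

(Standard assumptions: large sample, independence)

H₀: p = 0.49, H₁: p ≠ 0.49
Standard error: SE = √(p₀(1-p₀)/n) = √(0.49×0.51/303) = 0.028719
z-statistic: z = (p̂ - p₀)/SE = (0.439 - 0.49)/0.028719 = -1.7758
Critical value: z_0.005 = ±2.576
p-value = 0.0758
Decision: fail to reject H₀ at α = 0.01

Answer: z = -1.7758, fail to reject H₀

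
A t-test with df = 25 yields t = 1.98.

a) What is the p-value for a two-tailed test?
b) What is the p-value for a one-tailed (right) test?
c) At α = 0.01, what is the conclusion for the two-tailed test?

Answer: a) 0.0588, b) 0.0294, c) fail to reject H₀

Derivation:
Using t-distribution with df = 25:
a) Two-tailed: p = 2×P(T > 1.98) = 0.0588
b) One-tailed: p = P(T > 1.98) = 0.0294
c) 0.0588 ≥ 0.01, fail to reject H₀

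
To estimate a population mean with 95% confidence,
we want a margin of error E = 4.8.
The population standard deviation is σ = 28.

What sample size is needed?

Answer: n = 131

Derivation:
z_0.025 = 1.960
n = (z×σ/E)² = (1.960×28/4.8)²
n = 130.7211
Round up: n = 131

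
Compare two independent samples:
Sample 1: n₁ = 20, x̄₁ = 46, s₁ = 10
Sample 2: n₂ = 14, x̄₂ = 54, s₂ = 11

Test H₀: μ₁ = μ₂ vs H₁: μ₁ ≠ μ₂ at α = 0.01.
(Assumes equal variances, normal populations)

Answer: t = -2.2037, fail to reject H₀

Derivation:
Pooled variance: s²_p = [19×10² + 13×11²]/(32) = 108.5312
s_p = 10.4178
SE = s_p×√(1/n₁ + 1/n₂) = 10.4178×√(1/20 + 1/14) = 3.6302
t = (x̄₁ - x̄₂)/SE = (46 - 54)/3.6302 = -2.2037
df = 32, t-critical = ±2.738
Decision: fail to reject H₀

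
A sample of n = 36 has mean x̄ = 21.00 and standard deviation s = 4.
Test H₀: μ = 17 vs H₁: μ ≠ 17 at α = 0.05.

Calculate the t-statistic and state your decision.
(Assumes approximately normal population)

df = n - 1 = 35
SE = s/√n = 4/√36 = 0.6667
t = (x̄ - μ₀)/SE = (21.00 - 17)/0.6667 = 5.9997
Critical value: t_{0.025,35} = ±2.030
p-value < 0.0001
Decision: reject H₀

Answer: t = 5.9997, reject H₀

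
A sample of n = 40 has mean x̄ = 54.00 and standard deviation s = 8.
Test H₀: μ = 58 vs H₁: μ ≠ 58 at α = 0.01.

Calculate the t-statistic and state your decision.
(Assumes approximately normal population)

df = n - 1 = 39
SE = s/√n = 8/√40 = 1.2649
t = (x̄ - μ₀)/SE = (54.00 - 58)/1.2649 = -3.1623
Critical value: t_{0.005,39} = ±2.708
p-value ≈ 0.0030
Decision: reject H₀

Answer: t = -3.1623, reject H₀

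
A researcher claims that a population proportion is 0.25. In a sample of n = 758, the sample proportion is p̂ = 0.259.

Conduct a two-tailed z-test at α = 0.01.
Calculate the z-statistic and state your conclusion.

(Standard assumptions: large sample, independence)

H₀: p = 0.25, H₁: p ≠ 0.25
Standard error: SE = √(p₀(1-p₀)/n) = √(0.25×0.75/758) = 0.015728
z-statistic: z = (p̂ - p₀)/SE = (0.259 - 0.25)/0.015728 = 0.5722
Critical value: z_0.005 = ±2.576
p-value = 0.5672
Decision: fail to reject H₀ at α = 0.01

Answer: z = 0.5722, fail to reject H₀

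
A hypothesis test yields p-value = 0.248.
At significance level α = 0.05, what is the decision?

Compare p-value to α:
0.248 ≥ 0.05
Decision: fail to reject H₀

Answer: fail to reject H₀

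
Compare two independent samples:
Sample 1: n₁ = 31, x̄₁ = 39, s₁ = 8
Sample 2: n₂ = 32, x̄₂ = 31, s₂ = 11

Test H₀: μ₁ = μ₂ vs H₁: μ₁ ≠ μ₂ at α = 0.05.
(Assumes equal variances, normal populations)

Pooled variance: s²_p = [30×8² + 31×11²]/(61) = 92.9672
s_p = 9.6420
SE = s_p×√(1/n₁ + 1/n₂) = 9.6420×√(1/31 + 1/32) = 2.4299
t = (x̄₁ - x̄₂)/SE = (39 - 31)/2.4299 = 3.2923
df = 61, t-critical = ±2.000
Decision: reject H₀

Answer: t = 3.2923, reject H₀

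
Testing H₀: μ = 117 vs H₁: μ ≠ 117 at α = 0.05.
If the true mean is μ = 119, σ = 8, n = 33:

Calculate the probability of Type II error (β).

SE = σ/√n = 8/√33 = 1.3926
Critical values: μ₀ ± z_0.025×SE = 117 ± 1.960×1.3926
Acceptance region: (114.2705, 119.7295)
Under H₁ (μ = 119): z_high = (119.7295 - 119)/1.3926 = 0.5238, z_low = (114.2705 - 119)/1.3926 = -3.3962
β = P(not reject | H₁) = Φ(0.5238) - Φ(-3.3962) ≈ 0.6994

Answer: β ≈ 0.6994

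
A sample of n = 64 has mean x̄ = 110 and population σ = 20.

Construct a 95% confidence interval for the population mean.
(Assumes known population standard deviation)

Confidence level: 95%, α = 0.05
z_0.025 = 1.960
SE = σ/√n = 20/√64 = 2.5000
Margin of error = 1.960 × 2.5000 = 4.9000
CI: x̄ ± margin = 110 ± 4.9000
CI: (105.1000, 114.9000)

Answer: (105.1000, 114.9000)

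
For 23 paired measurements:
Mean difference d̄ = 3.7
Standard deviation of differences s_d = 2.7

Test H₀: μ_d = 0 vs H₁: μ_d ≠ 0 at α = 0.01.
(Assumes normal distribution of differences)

Answer: t = 6.5719, reject H₀

Derivation:
df = n - 1 = 22
SE = s_d/√n = 2.7/√23 = 0.5630
t = d̄/SE = 3.7/0.5630 = 6.5719
Critical value: t_{0.005,22} = ±2.819
p-value < 0.0001
Decision: reject H₀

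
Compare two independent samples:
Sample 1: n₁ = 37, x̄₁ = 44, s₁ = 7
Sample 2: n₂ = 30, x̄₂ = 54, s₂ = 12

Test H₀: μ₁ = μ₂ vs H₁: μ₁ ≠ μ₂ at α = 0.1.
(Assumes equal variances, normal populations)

Answer: t = -4.2579, reject H₀

Derivation:
Pooled variance: s²_p = [36×7² + 29×12²]/(65) = 91.3846
s_p = 9.5595
SE = s_p×√(1/n₁ + 1/n₂) = 9.5595×√(1/37 + 1/30) = 2.3486
t = (x̄₁ - x̄₂)/SE = (44 - 54)/2.3486 = -4.2579
df = 65, t-critical = ±1.669
Decision: reject H₀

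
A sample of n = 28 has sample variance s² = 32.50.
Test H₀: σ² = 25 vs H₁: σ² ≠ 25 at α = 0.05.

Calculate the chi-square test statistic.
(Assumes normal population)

df = n - 1 = 27
χ² = (n-1)s²/σ₀² = 27×32.50/25 = 35.1000
Critical values: χ²_{0.975,27} = 14.573, χ²_{0.025,27} = 43.195
Rejection region: χ² < 14.573 or χ² > 43.195
Decision: fail to reject H₀

Answer: χ² = 35.1000, fail to reject H₀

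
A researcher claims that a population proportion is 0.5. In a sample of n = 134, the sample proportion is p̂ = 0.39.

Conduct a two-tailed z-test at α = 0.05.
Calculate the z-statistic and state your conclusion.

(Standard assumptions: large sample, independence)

H₀: p = 0.5, H₁: p ≠ 0.5
Standard error: SE = √(p₀(1-p₀)/n) = √(0.5×0.5/134) = 0.043193
z-statistic: z = (p̂ - p₀)/SE = (0.39 - 0.5)/0.043193 = -2.5467
Critical value: z_0.025 = ±1.960
p-value = 0.0109
Decision: reject H₀ at α = 0.05

Answer: z = -2.5467, reject H₀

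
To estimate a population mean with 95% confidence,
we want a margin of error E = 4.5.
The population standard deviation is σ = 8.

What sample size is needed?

Answer: n = 13

Derivation:
z_0.025 = 1.960
n = (z×σ/E)² = (1.960×8/4.5)²
n = 12.1414
Round up: n = 13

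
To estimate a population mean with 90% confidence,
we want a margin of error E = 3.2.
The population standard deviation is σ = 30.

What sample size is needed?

Answer: n = 238

Derivation:
z_0.05 = 1.645
n = (z×σ/E)² = (1.645×30/3.2)²
n = 237.8342
Round up: n = 238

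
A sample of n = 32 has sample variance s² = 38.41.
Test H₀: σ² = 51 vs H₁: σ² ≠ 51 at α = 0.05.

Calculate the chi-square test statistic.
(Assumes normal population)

Answer: χ² = 23.3473, fail to reject H₀

Derivation:
df = n - 1 = 31
χ² = (n-1)s²/σ₀² = 31×38.41/51 = 23.3473
Critical values: χ²_{0.975,31} = 17.539, χ²_{0.025,31} = 48.232
Rejection region: χ² < 17.539 or χ² > 48.232
Decision: fail to reject H₀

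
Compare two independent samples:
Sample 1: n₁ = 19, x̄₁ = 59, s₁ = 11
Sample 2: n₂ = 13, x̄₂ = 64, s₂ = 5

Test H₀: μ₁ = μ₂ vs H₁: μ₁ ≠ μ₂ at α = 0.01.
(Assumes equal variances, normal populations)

Pooled variance: s²_p = [18×11² + 12×5²]/(30) = 82.6000
s_p = 9.0885
SE = s_p×√(1/n₁ + 1/n₂) = 9.0885×√(1/19 + 1/13) = 3.2713
t = (x̄₁ - x̄₂)/SE = (59 - 64)/3.2713 = -1.5284
df = 30, t-critical = ±2.750
Decision: fail to reject H₀

Answer: t = -1.5284, fail to reject H₀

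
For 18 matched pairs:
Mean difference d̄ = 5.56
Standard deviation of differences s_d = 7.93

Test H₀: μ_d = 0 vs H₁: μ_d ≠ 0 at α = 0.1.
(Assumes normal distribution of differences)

df = n - 1 = 17
SE = s_d/√n = 7.93/√18 = 1.8691
t = d̄/SE = 5.56/1.8691 = 2.9747
Critical value: t_{0.05,17} = ±1.740
p-value ≈ 0.0085
Decision: reject H₀

Answer: t = 2.9747, reject H₀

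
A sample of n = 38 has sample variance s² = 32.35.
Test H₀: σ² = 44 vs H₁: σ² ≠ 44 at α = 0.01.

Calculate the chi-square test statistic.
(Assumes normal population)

Answer: χ² = 27.2034, fail to reject H₀

Derivation:
df = n - 1 = 37
χ² = (n-1)s²/σ₀² = 37×32.35/44 = 27.2034
Critical values: χ²_{0.995,37} = 18.586, χ²_{0.005,37} = 62.883
Rejection region: χ² < 18.586 or χ² > 62.883
Decision: fail to reject H₀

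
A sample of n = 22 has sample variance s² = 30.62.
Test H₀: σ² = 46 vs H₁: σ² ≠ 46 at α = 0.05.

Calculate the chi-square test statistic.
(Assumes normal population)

Answer: χ² = 13.9787, fail to reject H₀

Derivation:
df = n - 1 = 21
χ² = (n-1)s²/σ₀² = 21×30.62/46 = 13.9787
Critical values: χ²_{0.975,21} = 10.283, χ²_{0.025,21} = 35.479
Rejection region: χ² < 10.283 or χ² > 35.479
Decision: fail to reject H₀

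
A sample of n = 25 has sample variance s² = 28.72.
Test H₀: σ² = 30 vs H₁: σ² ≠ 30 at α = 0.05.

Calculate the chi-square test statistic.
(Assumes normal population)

Answer: χ² = 22.9760, fail to reject H₀

Derivation:
df = n - 1 = 24
χ² = (n-1)s²/σ₀² = 24×28.72/30 = 22.9760
Critical values: χ²_{0.975,24} = 12.401, χ²_{0.025,24} = 39.364
Rejection region: χ² < 12.401 or χ² > 39.364
Decision: fail to reject H₀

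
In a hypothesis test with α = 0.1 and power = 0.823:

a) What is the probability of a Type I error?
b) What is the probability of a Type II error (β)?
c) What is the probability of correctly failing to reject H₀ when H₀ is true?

Answer: a) 0.1, b) 0.177, c) 0.9

Derivation:
a) Type I error probability = α = 0.1
b) Power = P(reject H₀ | H₁ true) = 1 - β = 0.823, so Type II error probability = β = 1 - Power = 0.177
c) P(fail to reject H₀ | H₀ true) = 1 - α = 0.9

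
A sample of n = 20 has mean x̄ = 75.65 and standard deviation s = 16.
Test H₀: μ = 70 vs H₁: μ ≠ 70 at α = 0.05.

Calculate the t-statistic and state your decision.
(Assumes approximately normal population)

df = n - 1 = 19
SE = s/√n = 16/√20 = 3.5777
t = (x̄ - μ₀)/SE = (75.65 - 70)/3.5777 = 1.5792
Critical value: t_{0.025,19} = ±2.093
p-value ≈ 0.1308
Decision: fail to reject H₀

Answer: t = 1.5792, fail to reject H₀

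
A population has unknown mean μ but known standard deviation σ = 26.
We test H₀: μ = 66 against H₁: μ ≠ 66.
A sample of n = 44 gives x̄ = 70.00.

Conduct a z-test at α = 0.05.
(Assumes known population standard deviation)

Answer: z = 1.0205, fail to reject H₀

Derivation:
Standard error: SE = σ/√n = 26/√44 = 3.9196
z-statistic: z = (x̄ - μ₀)/SE = (70.00 - 66)/3.9196 = 1.0205
Critical value: ±1.960
p-value = 0.3075
Decision: fail to reject H₀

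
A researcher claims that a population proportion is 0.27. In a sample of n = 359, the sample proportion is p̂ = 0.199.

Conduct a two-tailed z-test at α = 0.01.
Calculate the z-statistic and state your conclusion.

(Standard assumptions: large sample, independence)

Answer: z = -3.0302, reject H₀

Derivation:
H₀: p = 0.27, H₁: p ≠ 0.27
Standard error: SE = √(p₀(1-p₀)/n) = √(0.27×0.73/359) = 0.023431
z-statistic: z = (p̂ - p₀)/SE = (0.199 - 0.27)/0.023431 = -3.0302
Critical value: z_0.005 = ±2.576
p-value = 0.0024
Decision: reject H₀ at α = 0.01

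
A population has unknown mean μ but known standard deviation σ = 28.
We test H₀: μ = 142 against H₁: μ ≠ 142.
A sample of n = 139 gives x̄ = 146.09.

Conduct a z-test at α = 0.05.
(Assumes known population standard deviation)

Standard error: SE = σ/√n = 28/√139 = 2.3749
z-statistic: z = (x̄ - μ₀)/SE = (146.09 - 142)/2.3749 = 1.7222
Critical value: ±1.960
p-value = 0.0850
Decision: fail to reject H₀

Answer: z = 1.7222, fail to reject H₀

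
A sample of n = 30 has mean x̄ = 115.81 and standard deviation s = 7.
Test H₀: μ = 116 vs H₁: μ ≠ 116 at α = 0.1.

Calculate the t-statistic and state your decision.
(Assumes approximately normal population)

Answer: t = -0.1487, fail to reject H₀

Derivation:
df = n - 1 = 29
SE = s/√n = 7/√30 = 1.2780
t = (x̄ - μ₀)/SE = (115.81 - 116)/1.2780 = -0.1487
Critical value: t_{0.05,29} = ±1.699
p-value ≈ 0.8828
Decision: fail to reject H₀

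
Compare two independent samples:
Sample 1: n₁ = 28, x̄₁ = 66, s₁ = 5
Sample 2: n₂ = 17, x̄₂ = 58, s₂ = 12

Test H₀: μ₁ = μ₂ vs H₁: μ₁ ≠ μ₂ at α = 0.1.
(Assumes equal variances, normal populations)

Pooled variance: s²_p = [27×5² + 16×12²]/(43) = 69.2791
s_p = 8.3234
SE = s_p×√(1/n₁ + 1/n₂) = 8.3234×√(1/28 + 1/17) = 2.5592
t = (x̄₁ - x̄₂)/SE = (66 - 58)/2.5592 = 3.1260
df = 43, t-critical = ±1.681
Decision: reject H₀

Answer: t = 3.1260, reject H₀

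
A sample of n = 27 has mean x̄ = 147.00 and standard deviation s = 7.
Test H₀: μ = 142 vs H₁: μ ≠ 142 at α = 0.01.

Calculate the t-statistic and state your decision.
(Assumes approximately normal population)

Answer: t = 3.7114, reject H₀

Derivation:
df = n - 1 = 26
SE = s/√n = 7/√27 = 1.3472
t = (x̄ - μ₀)/SE = (147.00 - 142)/1.3472 = 3.7114
Critical value: t_{0.005,26} = ±2.779
p-value ≈ 0.0010
Decision: reject H₀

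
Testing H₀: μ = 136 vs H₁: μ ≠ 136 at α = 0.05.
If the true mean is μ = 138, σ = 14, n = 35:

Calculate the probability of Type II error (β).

Answer: β ≈ 0.8650

Derivation:
SE = σ/√n = 14/√35 = 2.3664
Critical values: μ₀ ± z_0.025×SE = 136 ± 1.960×2.3664
Acceptance region: (131.3619, 140.6381)
Under H₁ (μ = 138): z_high = (140.6381 - 138)/2.3664 = 1.1148, z_low = (131.3619 - 138)/2.3664 = -2.8051
β = P(not reject | H₁) = Φ(1.1148) - Φ(-2.8051) ≈ 0.8650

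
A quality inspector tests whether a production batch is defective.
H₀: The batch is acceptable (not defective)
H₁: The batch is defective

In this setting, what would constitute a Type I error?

Answer: Rejecting an acceptable batch

Derivation:
A Type I error (probability α) occurs when we reject a true H₀.
A Type II error (probability β) occurs when we fail to reject a false H₀.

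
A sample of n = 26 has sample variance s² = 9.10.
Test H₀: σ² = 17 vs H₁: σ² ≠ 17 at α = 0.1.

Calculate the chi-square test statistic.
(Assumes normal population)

df = n - 1 = 25
χ² = (n-1)s²/σ₀² = 25×9.10/17 = 13.3824
Critical values: χ²_{0.95,25} = 14.611, χ²_{0.05,25} = 37.652
Rejection region: χ² < 14.611 or χ² > 37.652
Decision: reject H₀

Answer: χ² = 13.3824, reject H₀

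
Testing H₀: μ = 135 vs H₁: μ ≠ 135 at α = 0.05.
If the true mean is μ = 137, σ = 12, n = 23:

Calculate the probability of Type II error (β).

Answer: β ≈ 0.8742

Derivation:
SE = σ/√n = 12/√23 = 2.5022
Critical values: μ₀ ± z_0.025×SE = 135 ± 1.960×2.5022
Acceptance region: (130.0957, 139.9043)
Under H₁ (μ = 137): z_high = (139.9043 - 137)/2.5022 = 1.1607, z_low = (130.0957 - 137)/2.5022 = -2.7593
β = P(not reject | H₁) = Φ(1.1607) - Φ(-2.7593) ≈ 0.8742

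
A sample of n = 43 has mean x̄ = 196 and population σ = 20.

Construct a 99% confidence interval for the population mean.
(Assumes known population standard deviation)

Confidence level: 99%, α = 0.01
z_0.005 = 2.576
SE = σ/√n = 20/√43 = 3.0500
Margin of error = 2.576 × 3.0500 = 7.8568
CI: x̄ ± margin = 196 ± 7.8568
CI: (188.1432, 203.8568)

Answer: (188.1432, 203.8568)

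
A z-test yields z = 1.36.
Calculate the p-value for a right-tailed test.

For z = 1.36:
p = P(Z > 1.36) = 1 - Φ(1.36) = 0.0869

Answer: p-value ≈ 0.0869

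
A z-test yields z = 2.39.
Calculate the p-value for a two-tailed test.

For z = 2.39:
p = 2×P(Z > |2.39|) = 2×(1 - Φ(2.39)) = 0.0168

Answer: p-value ≈ 0.0168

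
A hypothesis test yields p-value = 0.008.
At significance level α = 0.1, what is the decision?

Compare p-value to α:
0.008 < 0.1
Decision: reject H₀

Answer: reject H₀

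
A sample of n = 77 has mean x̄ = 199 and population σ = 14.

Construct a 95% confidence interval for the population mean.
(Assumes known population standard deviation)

Confidence level: 95%, α = 0.05
z_0.025 = 1.960
SE = σ/√n = 14/√77 = 1.5954
Margin of error = 1.960 × 1.5954 = 3.1270
CI: x̄ ± margin = 199 ± 3.1270
CI: (195.8730, 202.1270)

Answer: (195.8730, 202.1270)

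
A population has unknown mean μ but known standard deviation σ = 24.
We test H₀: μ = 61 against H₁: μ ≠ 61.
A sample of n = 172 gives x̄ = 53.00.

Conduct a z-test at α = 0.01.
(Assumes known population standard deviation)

Answer: z = -4.3716, reject H₀

Derivation:
Standard error: SE = σ/√n = 24/√172 = 1.8300
z-statistic: z = (x̄ - μ₀)/SE = (53.00 - 61)/1.8300 = -4.3716
Critical value: ±2.576
p-value < 0.0001
Decision: reject H₀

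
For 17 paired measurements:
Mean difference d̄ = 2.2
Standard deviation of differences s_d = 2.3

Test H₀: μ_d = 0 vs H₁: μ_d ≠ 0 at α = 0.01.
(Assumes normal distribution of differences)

Answer: t = 3.9441, reject H₀

Derivation:
df = n - 1 = 16
SE = s_d/√n = 2.3/√17 = 0.5578
t = d̄/SE = 2.2/0.5578 = 3.9441
Critical value: t_{0.005,16} = ±2.921
p-value ≈ 0.0012
Decision: reject H₀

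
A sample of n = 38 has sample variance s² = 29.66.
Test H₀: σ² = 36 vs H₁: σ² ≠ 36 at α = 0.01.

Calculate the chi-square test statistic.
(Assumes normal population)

Answer: χ² = 30.4839, fail to reject H₀

Derivation:
df = n - 1 = 37
χ² = (n-1)s²/σ₀² = 37×29.66/36 = 30.4839
Critical values: χ²_{0.995,37} = 18.586, χ²_{0.005,37} = 62.883
Rejection region: χ² < 18.586 or χ² > 62.883
Decision: fail to reject H₀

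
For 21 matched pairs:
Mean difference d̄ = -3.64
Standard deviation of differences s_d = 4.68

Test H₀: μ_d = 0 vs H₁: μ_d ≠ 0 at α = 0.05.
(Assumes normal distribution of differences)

Answer: t = -3.5641, reject H₀

Derivation:
df = n - 1 = 20
SE = s_d/√n = 4.68/√21 = 1.0213
t = d̄/SE = -3.64/1.0213 = -3.5641
Critical value: t_{0.025,20} = ±2.086
p-value ≈ 0.0019
Decision: reject H₀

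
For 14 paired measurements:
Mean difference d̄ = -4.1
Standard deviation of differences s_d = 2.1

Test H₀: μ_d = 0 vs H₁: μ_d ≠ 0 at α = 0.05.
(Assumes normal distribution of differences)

Answer: t = -7.3058, reject H₀

Derivation:
df = n - 1 = 13
SE = s_d/√n = 2.1/√14 = 0.5612
t = d̄/SE = -4.1/0.5612 = -7.3058
Critical value: t_{0.025,13} = ±2.160
p-value < 0.0001
Decision: reject H₀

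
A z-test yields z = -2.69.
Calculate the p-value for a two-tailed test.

Answer: p-value ≈ 0.0071

Derivation:
For z = -2.69:
p = 2×P(Z > |-2.69|) = 2×(1 - Φ(2.69)) = 0.0071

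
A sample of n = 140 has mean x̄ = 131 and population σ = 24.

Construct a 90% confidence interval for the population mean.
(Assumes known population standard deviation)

Answer: (127.6633, 134.3367)

Derivation:
Confidence level: 90%, α = 0.1
z_0.05 = 1.645
SE = σ/√n = 24/√140 = 2.0284
Margin of error = 1.645 × 2.0284 = 3.3367
CI: x̄ ± margin = 131 ± 3.3367
CI: (127.6633, 134.3367)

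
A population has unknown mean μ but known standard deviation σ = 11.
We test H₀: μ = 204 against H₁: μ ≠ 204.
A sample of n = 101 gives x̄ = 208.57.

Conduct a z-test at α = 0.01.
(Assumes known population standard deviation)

Standard error: SE = σ/√n = 11/√101 = 1.0945
z-statistic: z = (x̄ - μ₀)/SE = (208.57 - 204)/1.0945 = 4.1754
Critical value: ±2.576
p-value < 0.0001
Decision: reject H₀

Answer: z = 4.1754, reject H₀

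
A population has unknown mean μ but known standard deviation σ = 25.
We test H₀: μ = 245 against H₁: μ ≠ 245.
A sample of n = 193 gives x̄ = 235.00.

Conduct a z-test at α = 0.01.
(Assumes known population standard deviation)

Answer: z = -5.5571, reject H₀

Derivation:
Standard error: SE = σ/√n = 25/√193 = 1.7995
z-statistic: z = (x̄ - μ₀)/SE = (235.00 - 245)/1.7995 = -5.5571
Critical value: ±2.576
p-value < 0.0001
Decision: reject H₀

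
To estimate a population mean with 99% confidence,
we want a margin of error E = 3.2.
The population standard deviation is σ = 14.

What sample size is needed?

z_0.005 = 2.576
n = (z×σ/E)² = (2.576×14/3.2)²
n = 127.0129
Round up: n = 128

Answer: n = 128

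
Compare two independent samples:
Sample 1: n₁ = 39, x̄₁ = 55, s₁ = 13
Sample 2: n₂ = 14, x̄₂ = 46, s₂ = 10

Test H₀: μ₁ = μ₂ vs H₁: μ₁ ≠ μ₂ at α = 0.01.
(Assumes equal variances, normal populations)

Pooled variance: s²_p = [38×13² + 13×10²]/(51) = 151.4118
s_p = 12.3050
SE = s_p×√(1/n₁ + 1/n₂) = 12.3050×√(1/39 + 1/14) = 3.8337
t = (x̄₁ - x̄₂)/SE = (55 - 46)/3.8337 = 2.3476
df = 51, t-critical = ±2.676
Decision: fail to reject H₀

Answer: t = 2.3476, fail to reject H₀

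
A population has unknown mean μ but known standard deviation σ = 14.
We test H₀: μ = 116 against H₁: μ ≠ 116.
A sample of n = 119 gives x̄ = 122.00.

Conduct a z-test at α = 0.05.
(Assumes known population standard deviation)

Answer: z = 4.6751, reject H₀

Derivation:
Standard error: SE = σ/√n = 14/√119 = 1.2834
z-statistic: z = (x̄ - μ₀)/SE = (122.00 - 116)/1.2834 = 4.6751
Critical value: ±1.960
p-value < 0.0001
Decision: reject H₀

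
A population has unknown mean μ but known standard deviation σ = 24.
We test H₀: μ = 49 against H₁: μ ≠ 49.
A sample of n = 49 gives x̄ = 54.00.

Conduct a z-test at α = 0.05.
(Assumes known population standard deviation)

Answer: z = 1.4583, fail to reject H₀

Derivation:
Standard error: SE = σ/√n = 24/√49 = 3.4286
z-statistic: z = (x̄ - μ₀)/SE = (54.00 - 49)/3.4286 = 1.4583
Critical value: ±1.960
p-value = 0.1448
Decision: fail to reject H₀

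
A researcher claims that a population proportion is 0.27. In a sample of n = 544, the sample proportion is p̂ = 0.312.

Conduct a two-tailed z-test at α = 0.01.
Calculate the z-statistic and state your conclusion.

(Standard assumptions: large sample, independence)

H₀: p = 0.27, H₁: p ≠ 0.27
Standard error: SE = √(p₀(1-p₀)/n) = √(0.27×0.73/544) = 0.019035
z-statistic: z = (p̂ - p₀)/SE = (0.312 - 0.27)/0.019035 = 2.2065
Critical value: z_0.005 = ±2.576
p-value = 0.0273
Decision: fail to reject H₀ at α = 0.01

Answer: z = 2.2065, fail to reject H₀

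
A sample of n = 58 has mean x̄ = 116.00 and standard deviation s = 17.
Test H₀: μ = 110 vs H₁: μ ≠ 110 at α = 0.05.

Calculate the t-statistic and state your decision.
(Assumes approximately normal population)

Answer: t = 2.6879, reject H₀

Derivation:
df = n - 1 = 57
SE = s/√n = 17/√58 = 2.2322
t = (x̄ - μ₀)/SE = (116.00 - 110)/2.2322 = 2.6879
Critical value: t_{0.025,57} = ±2.002
p-value ≈ 0.0094
Decision: reject H₀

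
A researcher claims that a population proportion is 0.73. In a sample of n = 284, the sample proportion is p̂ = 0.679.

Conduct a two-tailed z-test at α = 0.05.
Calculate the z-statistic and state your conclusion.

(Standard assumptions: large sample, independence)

H₀: p = 0.73, H₁: p ≠ 0.73
Standard error: SE = √(p₀(1-p₀)/n) = √(0.73×0.27/284) = 0.026344
z-statistic: z = (p̂ - p₀)/SE = (0.679 - 0.73)/0.026344 = -1.9359
Critical value: z_0.025 = ±1.960
p-value = 0.0529
Decision: fail to reject H₀ at α = 0.05

Answer: z = -1.9359, fail to reject H₀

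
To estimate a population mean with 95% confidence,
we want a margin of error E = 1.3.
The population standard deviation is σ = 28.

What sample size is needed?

z_0.025 = 1.960
n = (z×σ/E)² = (1.960×28/1.3)²
n = 1782.1387
Round up: n = 1783

Answer: n = 1783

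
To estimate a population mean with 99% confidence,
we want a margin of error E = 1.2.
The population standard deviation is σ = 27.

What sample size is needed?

Answer: n = 3360

Derivation:
z_0.005 = 2.576
n = (z×σ/E)² = (2.576×27/1.2)²
n = 3359.3616
Round up: n = 3360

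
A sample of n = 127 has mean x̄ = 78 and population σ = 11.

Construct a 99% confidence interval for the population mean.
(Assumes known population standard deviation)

Answer: (75.4856, 80.5144)

Derivation:
Confidence level: 99%, α = 0.01
z_0.005 = 2.576
SE = σ/√n = 11/√127 = 0.9761
Margin of error = 2.576 × 0.9761 = 2.5144
CI: x̄ ± margin = 78 ± 2.5144
CI: (75.4856, 80.5144)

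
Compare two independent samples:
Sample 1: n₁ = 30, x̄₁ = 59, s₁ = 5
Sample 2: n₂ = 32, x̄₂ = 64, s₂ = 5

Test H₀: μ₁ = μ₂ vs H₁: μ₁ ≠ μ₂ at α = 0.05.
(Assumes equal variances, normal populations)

Pooled variance: s²_p = [29×5² + 31×5²]/(60) = 25.0000
s_p = 5.0000
SE = s_p×√(1/n₁ + 1/n₂) = 5.0000×√(1/30 + 1/32) = 1.2707
t = (x̄₁ - x̄₂)/SE = (59 - 64)/1.2707 = -3.9348
df = 60, t-critical = ±2.000
Decision: reject H₀

Answer: t = -3.9348, reject H₀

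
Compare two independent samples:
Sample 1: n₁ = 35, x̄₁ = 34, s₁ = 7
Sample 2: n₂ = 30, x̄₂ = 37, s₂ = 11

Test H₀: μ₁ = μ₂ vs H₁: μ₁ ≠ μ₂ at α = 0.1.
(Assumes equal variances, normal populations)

Pooled variance: s²_p = [34×7² + 29×11²]/(63) = 82.1429
s_p = 9.0633
SE = s_p×√(1/n₁ + 1/n₂) = 9.0633×√(1/35 + 1/30) = 2.2550
t = (x̄₁ - x̄₂)/SE = (34 - 37)/2.2550 = -1.3304
df = 63, t-critical = ±1.669
Decision: fail to reject H₀

Answer: t = -1.3304, fail to reject H₀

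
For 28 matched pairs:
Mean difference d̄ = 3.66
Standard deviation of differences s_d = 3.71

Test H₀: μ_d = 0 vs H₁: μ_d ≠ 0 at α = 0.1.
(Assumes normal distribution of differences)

Answer: t = 5.2204, reject H₀

Derivation:
df = n - 1 = 27
SE = s_d/√n = 3.71/√28 = 0.7011
t = d̄/SE = 3.66/0.7011 = 5.2204
Critical value: t_{0.05,27} = ±1.703
p-value < 0.0001
Decision: reject H₀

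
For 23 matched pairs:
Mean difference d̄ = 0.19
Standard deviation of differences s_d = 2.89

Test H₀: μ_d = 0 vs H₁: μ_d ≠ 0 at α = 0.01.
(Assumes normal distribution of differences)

df = n - 1 = 22
SE = s_d/√n = 2.89/√23 = 0.6026
t = d̄/SE = 0.19/0.6026 = 0.3153
Critical value: t_{0.005,22} = ±2.819
p-value ≈ 0.7555
Decision: fail to reject H₀

Answer: t = 0.3153, fail to reject H₀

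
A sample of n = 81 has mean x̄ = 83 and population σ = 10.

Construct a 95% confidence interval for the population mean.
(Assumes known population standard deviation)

Confidence level: 95%, α = 0.05
z_0.025 = 1.960
SE = σ/√n = 10/√81 = 1.1111
Margin of error = 1.960 × 1.1111 = 2.1778
CI: x̄ ± margin = 83 ± 2.1778
CI: (80.8222, 85.1778)

Answer: (80.8222, 85.1778)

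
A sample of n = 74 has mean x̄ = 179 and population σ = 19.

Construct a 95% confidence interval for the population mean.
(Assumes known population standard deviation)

Answer: (174.6709, 183.3291)

Derivation:
Confidence level: 95%, α = 0.05
z_0.025 = 1.960
SE = σ/√n = 19/√74 = 2.2087
Margin of error = 1.960 × 2.2087 = 4.3291
CI: x̄ ± margin = 179 ± 4.3291
CI: (174.6709, 183.3291)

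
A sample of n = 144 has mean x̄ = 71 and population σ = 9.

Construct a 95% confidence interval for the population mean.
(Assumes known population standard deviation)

Confidence level: 95%, α = 0.05
z_0.025 = 1.960
SE = σ/√n = 9/√144 = 0.7500
Margin of error = 1.960 × 0.7500 = 1.4700
CI: x̄ ± margin = 71 ± 1.4700
CI: (69.5300, 72.4700)

Answer: (69.5300, 72.4700)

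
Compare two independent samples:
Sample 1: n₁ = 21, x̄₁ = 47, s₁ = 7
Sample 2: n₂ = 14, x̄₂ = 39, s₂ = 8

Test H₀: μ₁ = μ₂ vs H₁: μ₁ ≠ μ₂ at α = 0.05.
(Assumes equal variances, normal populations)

Pooled variance: s²_p = [20×7² + 13×8²]/(33) = 54.9091
s_p = 7.4101
SE = s_p×√(1/n₁ + 1/n₂) = 7.4101×√(1/21 + 1/14) = 2.5567
t = (x̄₁ - x̄₂)/SE = (47 - 39)/2.5567 = 3.1290
df = 33, t-critical = ±2.035
Decision: reject H₀

Answer: t = 3.1290, reject H₀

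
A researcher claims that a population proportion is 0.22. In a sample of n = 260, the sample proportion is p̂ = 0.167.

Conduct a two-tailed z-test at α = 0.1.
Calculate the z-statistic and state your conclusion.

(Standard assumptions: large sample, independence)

Answer: z = -2.0631, reject H₀

Derivation:
H₀: p = 0.22, H₁: p ≠ 0.22
Standard error: SE = √(p₀(1-p₀)/n) = √(0.22×0.78/260) = 0.025690
z-statistic: z = (p̂ - p₀)/SE = (0.167 - 0.22)/0.025690 = -2.0631
Critical value: z_0.05 = ±1.645
p-value = 0.0391
Decision: reject H₀ at α = 0.1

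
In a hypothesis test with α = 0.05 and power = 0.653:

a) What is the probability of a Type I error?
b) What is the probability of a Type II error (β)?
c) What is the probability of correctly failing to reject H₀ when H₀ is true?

Answer: a) 0.05, b) 0.347, c) 0.95

Derivation:
a) Type I error probability = α = 0.05
b) Power = P(reject H₀ | H₁ true) = 1 - β = 0.653, so Type II error probability = β = 1 - Power = 0.347
c) P(fail to reject H₀ | H₀ true) = 1 - α = 0.95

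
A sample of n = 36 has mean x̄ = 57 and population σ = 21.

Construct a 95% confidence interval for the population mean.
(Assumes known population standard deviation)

Confidence level: 95%, α = 0.05
z_0.025 = 1.960
SE = σ/√n = 21/√36 = 3.5000
Margin of error = 1.960 × 3.5000 = 6.8600
CI: x̄ ± margin = 57 ± 6.8600
CI: (50.1400, 63.8600)

Answer: (50.1400, 63.8600)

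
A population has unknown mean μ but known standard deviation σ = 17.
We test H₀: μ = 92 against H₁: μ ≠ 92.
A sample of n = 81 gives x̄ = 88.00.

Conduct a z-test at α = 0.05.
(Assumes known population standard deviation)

Standard error: SE = σ/√n = 17/√81 = 1.8889
z-statistic: z = (x̄ - μ₀)/SE = (88.00 - 92)/1.8889 = -2.1176
Critical value: ±1.960
p-value = 0.0342
Decision: reject H₀

Answer: z = -2.1176, reject H₀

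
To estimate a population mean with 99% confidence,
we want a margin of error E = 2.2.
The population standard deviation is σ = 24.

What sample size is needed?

z_0.005 = 2.576
n = (z×σ/E)² = (2.576×24/2.2)²
n = 789.7122
Round up: n = 790

Answer: n = 790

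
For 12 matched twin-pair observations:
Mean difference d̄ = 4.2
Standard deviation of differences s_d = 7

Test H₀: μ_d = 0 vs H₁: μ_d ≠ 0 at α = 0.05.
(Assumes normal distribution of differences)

df = n - 1 = 11
SE = s_d/√n = 7/√12 = 2.0207
t = d̄/SE = 4.2/2.0207 = 2.0785
Critical value: t_{0.025,11} = ±2.201
p-value ≈ 0.0619
Decision: fail to reject H₀

Answer: t = 2.0785, fail to reject H₀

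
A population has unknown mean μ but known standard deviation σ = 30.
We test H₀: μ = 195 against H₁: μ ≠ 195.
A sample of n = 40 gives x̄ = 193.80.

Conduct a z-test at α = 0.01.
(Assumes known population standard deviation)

Answer: z = -0.2530, fail to reject H₀

Derivation:
Standard error: SE = σ/√n = 30/√40 = 4.7434
z-statistic: z = (x̄ - μ₀)/SE = (193.80 - 195)/4.7434 = -0.2530
Critical value: ±2.576
p-value = 0.8003
Decision: fail to reject H₀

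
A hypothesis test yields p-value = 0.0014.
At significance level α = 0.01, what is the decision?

Compare p-value to α:
0.0014 < 0.01
Decision: reject H₀

Answer: reject H₀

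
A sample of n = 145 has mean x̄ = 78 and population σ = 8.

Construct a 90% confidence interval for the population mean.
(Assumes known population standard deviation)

Confidence level: 90%, α = 0.1
z_0.05 = 1.645
SE = σ/√n = 8/√145 = 0.6644
Margin of error = 1.645 × 0.6644 = 1.0929
CI: x̄ ± margin = 78 ± 1.0929
CI: (76.9071, 79.0929)

Answer: (76.9071, 79.0929)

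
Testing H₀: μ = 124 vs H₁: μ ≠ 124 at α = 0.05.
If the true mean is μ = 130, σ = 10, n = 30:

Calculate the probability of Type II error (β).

SE = σ/√n = 10/√30 = 1.8257
Critical values: μ₀ ± z_0.025×SE = 124 ± 1.960×1.8257
Acceptance region: (120.4216, 127.5784)
Under H₁ (μ = 130): z_high = (127.5784 - 130)/1.8257 = -1.3264, z_low = (120.4216 - 130)/1.8257 = -5.2464
β = P(not reject | H₁) = Φ(-1.3264) - Φ(-5.2464) ≈ 0.0924

Answer: β ≈ 0.0924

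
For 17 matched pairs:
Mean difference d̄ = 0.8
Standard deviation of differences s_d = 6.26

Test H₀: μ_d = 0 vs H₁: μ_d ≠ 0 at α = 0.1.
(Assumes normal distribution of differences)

Answer: t = 0.5269, fail to reject H₀

Derivation:
df = n - 1 = 16
SE = s_d/√n = 6.26/√17 = 1.5183
t = d̄/SE = 0.8/1.5183 = 0.5269
Critical value: t_{0.05,16} = ±1.746
p-value ≈ 0.6055
Decision: fail to reject H₀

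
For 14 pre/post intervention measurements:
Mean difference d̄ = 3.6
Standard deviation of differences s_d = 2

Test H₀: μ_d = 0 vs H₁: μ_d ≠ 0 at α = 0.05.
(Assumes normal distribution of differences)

df = n - 1 = 13
SE = s_d/√n = 2/√14 = 0.5345
t = d̄/SE = 3.6/0.5345 = 6.7353
Critical value: t_{0.025,13} = ±2.160
p-value < 0.0001
Decision: reject H₀

Answer: t = 6.7353, reject H₀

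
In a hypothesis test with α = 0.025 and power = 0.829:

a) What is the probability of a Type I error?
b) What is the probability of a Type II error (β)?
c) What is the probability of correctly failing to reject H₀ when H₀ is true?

a) Type I error probability = α = 0.025
b) Power = P(reject H₀ | H₁ true) = 1 - β = 0.829, so Type II error probability = β = 1 - Power = 0.171
c) P(fail to reject H₀ | H₀ true) = 1 - α = 0.975

Answer: a) 0.025, b) 0.171, c) 0.975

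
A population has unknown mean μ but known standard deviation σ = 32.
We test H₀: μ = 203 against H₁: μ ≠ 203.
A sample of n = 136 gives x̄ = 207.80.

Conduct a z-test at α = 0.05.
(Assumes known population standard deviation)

Answer: z = 1.7493, fail to reject H₀

Derivation:
Standard error: SE = σ/√n = 32/√136 = 2.7440
z-statistic: z = (x̄ - μ₀)/SE = (207.80 - 203)/2.7440 = 1.7493
Critical value: ±1.960
p-value = 0.0802
Decision: fail to reject H₀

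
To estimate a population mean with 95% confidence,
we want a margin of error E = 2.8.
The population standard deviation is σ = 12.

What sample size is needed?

Answer: n = 71

Derivation:
z_0.025 = 1.960
n = (z×σ/E)² = (1.960×12/2.8)²
n = 70.5600
Round up: n = 71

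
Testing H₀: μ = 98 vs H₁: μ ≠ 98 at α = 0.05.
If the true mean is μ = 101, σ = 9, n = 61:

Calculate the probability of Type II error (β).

SE = σ/√n = 9/√61 = 1.1523
Critical values: μ₀ ± z_0.025×SE = 98 ± 1.960×1.1523
Acceptance region: (95.7415, 100.2585)
Under H₁ (μ = 101): z_high = (100.2585 - 101)/1.1523 = -0.6435, z_low = (95.7415 - 101)/1.1523 = -4.5635
β = P(not reject | H₁) = Φ(-0.6435) - Φ(-4.5635) ≈ 0.2599

Answer: β ≈ 0.2599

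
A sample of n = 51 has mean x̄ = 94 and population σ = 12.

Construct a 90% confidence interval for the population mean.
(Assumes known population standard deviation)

Answer: (91.2359, 96.7641)

Derivation:
Confidence level: 90%, α = 0.1
z_0.05 = 1.645
SE = σ/√n = 12/√51 = 1.6803
Margin of error = 1.645 × 1.6803 = 2.7641
CI: x̄ ± margin = 94 ± 2.7641
CI: (91.2359, 96.7641)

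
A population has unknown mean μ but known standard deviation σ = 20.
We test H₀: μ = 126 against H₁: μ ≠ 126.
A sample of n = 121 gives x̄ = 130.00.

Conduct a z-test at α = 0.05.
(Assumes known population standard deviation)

Standard error: SE = σ/√n = 20/√121 = 1.8182
z-statistic: z = (x̄ - μ₀)/SE = (130.00 - 126)/1.8182 = 2.2000
Critical value: ±1.960
p-value = 0.0278
Decision: reject H₀

Answer: z = 2.2000, reject H₀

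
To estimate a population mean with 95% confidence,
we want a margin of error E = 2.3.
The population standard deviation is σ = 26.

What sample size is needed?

z_0.025 = 1.960
n = (z×σ/E)² = (1.960×26/2.3)²
n = 490.9115
Round up: n = 491

Answer: n = 491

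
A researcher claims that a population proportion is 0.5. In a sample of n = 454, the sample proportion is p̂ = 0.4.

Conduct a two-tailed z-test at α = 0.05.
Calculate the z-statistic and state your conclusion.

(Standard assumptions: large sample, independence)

Answer: z = -4.2615, reject H₀

Derivation:
H₀: p = 0.5, H₁: p ≠ 0.5
Standard error: SE = √(p₀(1-p₀)/n) = √(0.5×0.5/454) = 0.023466
z-statistic: z = (p̂ - p₀)/SE = (0.4 - 0.5)/0.023466 = -4.2615
Critical value: z_0.025 = ±1.960
p-value < 0.0001
Decision: reject H₀ at α = 0.05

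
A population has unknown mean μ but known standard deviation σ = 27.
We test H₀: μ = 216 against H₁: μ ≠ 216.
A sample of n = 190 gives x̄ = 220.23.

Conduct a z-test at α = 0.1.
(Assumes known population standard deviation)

Standard error: SE = σ/√n = 27/√190 = 1.9588
z-statistic: z = (x̄ - μ₀)/SE = (220.23 - 216)/1.9588 = 2.1595
Critical value: ±1.645
p-value = 0.0308
Decision: reject H₀

Answer: z = 2.1595, reject H₀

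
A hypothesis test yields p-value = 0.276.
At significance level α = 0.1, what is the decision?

Answer: fail to reject H₀

Derivation:
Compare p-value to α:
0.276 ≥ 0.1
Decision: fail to reject H₀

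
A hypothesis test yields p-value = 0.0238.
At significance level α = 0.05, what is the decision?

Answer: reject H₀

Derivation:
Compare p-value to α:
0.0238 < 0.05
Decision: reject H₀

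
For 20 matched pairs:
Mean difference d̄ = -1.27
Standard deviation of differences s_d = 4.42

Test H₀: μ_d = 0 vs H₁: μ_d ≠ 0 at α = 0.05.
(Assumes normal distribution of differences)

Answer: t = -1.2850, fail to reject H₀

Derivation:
df = n - 1 = 19
SE = s_d/√n = 4.42/√20 = 0.9883
t = d̄/SE = -1.27/0.9883 = -1.2850
Critical value: t_{0.025,19} = ±2.093
p-value ≈ 0.2142
Decision: fail to reject H₀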